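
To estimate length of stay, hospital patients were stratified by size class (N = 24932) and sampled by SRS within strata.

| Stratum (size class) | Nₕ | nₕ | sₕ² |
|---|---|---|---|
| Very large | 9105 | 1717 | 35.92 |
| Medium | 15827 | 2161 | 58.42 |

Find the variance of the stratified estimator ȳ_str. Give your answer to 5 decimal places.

Var(ȳ_str) = Σₕ Wₕ²(1 − fₕ)sₕ²/nₕ with Wₕ = Nₕ/N, N = 24932.
Very large: Wₕ = 0.36519333; term = 0.36519333²·(1 − 0.18857770)·35.92/1717 = 0.0022639073.
Medium: Wₕ = 0.63480667; term = 0.63480667²·(1 − 0.13653883)·58.42/2161 = 0.0094065976.
Sum = 0.011670505.

0.01167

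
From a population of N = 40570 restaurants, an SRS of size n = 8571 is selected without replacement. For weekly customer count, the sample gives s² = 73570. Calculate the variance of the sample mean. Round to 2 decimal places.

6.77

Under SRS without replacement, Var(ȳ) = (1 − f)·s²/n with f = n/N = 8571/40570 = 0.21126448.
Var(ȳ) = (1 − 0.21126448)·73570/8571 = 0.78873552·8.5835958 = 6.7701869.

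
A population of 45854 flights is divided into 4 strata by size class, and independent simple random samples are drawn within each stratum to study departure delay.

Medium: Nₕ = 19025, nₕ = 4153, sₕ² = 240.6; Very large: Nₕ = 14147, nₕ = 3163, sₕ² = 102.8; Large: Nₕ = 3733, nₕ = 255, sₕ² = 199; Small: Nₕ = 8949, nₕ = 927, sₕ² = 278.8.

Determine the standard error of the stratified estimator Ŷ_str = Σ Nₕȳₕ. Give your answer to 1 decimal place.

Var(Ŷ_str) = Σₕ Nₕ²(1 − fₕ)sₕ²/nₕ.
Medium: 19025²·(1 − 4153/19025)·240.6/4153 = 1.6391841 × 10^7.
Very large: 14147²·(1 − 3163/14147)·102.8/3163 = 5.0503189 × 10^6.
Large: 3733²·(1 − 255/3733)·199/255 = 1.0132123 × 10^7.
Small: 8949²·(1 − 927/8949)·278.8/927 = 2.1590873 × 10^7.
Sum = 5.3165156 × 10^7.
SE = √(5.3165156 × 10^7) = 7291.4.

7291.4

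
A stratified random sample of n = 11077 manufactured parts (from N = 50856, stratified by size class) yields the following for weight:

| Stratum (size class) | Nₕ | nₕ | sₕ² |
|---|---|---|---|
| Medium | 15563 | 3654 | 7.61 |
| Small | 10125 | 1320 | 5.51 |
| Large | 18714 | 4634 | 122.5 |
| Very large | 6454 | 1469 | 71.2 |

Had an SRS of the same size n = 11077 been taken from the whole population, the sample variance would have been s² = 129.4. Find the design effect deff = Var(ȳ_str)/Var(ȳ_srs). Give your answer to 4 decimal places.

0.3928

Var(ȳ_str) = Σ Wₕ²(1−fₕ)sₕ²/nₕ with Wₕ = Nₕ/50856:
  Medium: (15563/50856)²·(1−3654/15563)·7.61/3654 = 1.4924519 × 10^-4
  Small: (10125/50856)²·(1−1320/10125)·5.51/1320 = 1.4388571 × 10^-4
  Large: (18714/50856)²·(1−4634/18714)·122.5/4634 = 0.0026931773
  Very large: (6454/50856)²·(1−1469/6454)·71.2/1469 = 6.0293143 × 10^-4
  → Var(ȳ_str) = 0.0035892396.
Var(ȳ_srs) = (1 − 11077/50856)·129.4/11077 = 0.0091374241.
deff = 0.0035892396 / 0.0091374241 = 0.3928.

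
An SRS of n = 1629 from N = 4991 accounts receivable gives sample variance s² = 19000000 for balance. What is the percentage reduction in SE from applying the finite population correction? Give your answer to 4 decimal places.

f = n/N = 1629/4991 = 0.32638750.
SE_no-fpc = √(s²/n) = 107.99814; SE_fpc = √((1−f)s²/n) = 88.638282.
Ratio = √(1−f) = 0.82073900. Reduction = 100·(1 − 0.82073900) = 17.9261%.

17.9261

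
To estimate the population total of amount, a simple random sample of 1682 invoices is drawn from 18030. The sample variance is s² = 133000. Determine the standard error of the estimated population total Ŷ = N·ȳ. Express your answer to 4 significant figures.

152700

Var(Ŷ) = N²·Var(ȳ) = N²·(1 − n/N)·s²/n.
f = 1682/18030 = 0.09328896; Var(ȳ) = 0.90671104·133000/1682 = 71.695938.
Var(Ŷ) = 18030² · 71.695938 = 2.330698 × 10^10.
SE(Ŷ) = √(2.330698 × 10^10) = 152700.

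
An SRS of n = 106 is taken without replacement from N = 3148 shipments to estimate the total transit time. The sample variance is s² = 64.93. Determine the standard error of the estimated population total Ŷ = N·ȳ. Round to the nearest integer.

Var(Ŷ) = N²·Var(ȳ) = N²·(1 − n/N)·s²/n.
f = 106/3148 = 0.03367217; Var(ȳ) = 0.96632783·64.93/106 = 0.59192138.
Var(Ŷ) = 3148² · 0.59192138 = 5.8658841 × 10^6.
SE(Ŷ) = √(5.8658841 × 10^6) = 2422.

2422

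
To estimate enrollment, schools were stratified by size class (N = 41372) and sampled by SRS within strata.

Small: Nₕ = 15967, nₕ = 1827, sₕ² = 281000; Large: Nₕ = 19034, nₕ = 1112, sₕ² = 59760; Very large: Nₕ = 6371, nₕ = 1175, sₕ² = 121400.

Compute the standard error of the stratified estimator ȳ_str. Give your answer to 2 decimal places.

Var(ȳ_str) = Σₕ Wₕ²(1 − fₕ)sₕ²/nₕ with Wₕ = Nₕ/N, N = 41372.
Small: Wₕ = 0.38593735; term = 0.38593735²·(1 − 0.11442350)·281000/1827 = 20.287451.
Large: Wₕ = 0.46006961; term = 0.46006961²·(1 − 0.05842177)·59760/1112 = 10.710489.
Very large: Wₕ = 0.15399304; term = 0.15399304²·(1 − 0.18442945)·121400/1175 = 1.9982257.
Sum = 32.996166.
SE = √(32.996166) = 5.74.

5.74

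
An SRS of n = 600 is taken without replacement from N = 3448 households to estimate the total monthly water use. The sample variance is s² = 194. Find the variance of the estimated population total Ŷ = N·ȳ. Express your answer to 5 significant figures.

Var(Ŷ) = N²·Var(ȳ) = N²·(1 − n/N)·s²/n.
f = 600/3448 = 0.17401392; Var(ȳ) = 0.82598608·194/600 = 0.26706883.
Var(Ŷ) = 3448² · 0.26706883 = 3.1751023 × 10^6.

3.1751 × 10^6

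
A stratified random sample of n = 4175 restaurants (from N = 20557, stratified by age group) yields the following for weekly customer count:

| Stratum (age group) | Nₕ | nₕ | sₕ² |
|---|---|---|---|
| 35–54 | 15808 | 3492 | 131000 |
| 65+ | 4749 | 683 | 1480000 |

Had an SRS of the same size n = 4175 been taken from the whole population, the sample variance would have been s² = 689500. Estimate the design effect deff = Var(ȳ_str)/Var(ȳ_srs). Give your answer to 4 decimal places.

Var(ȳ_str) = Σ Wₕ²(1−fₕ)sₕ²/nₕ with Wₕ = Nₕ/20557:
  35–54: (15808/20557)²·(1−3492/15808)·131000/3492 = 17.283202
  65+: (4749/20557)²·(1−683/4749)·1480000/683 = 99.012741
  → Var(ȳ_str) = 116.29594.
Var(ȳ_srs) = (1 − 4175/20557)·689500/4175 = 131.60881.
deff = 116.29594 / 131.60881 = 0.8836.

0.8836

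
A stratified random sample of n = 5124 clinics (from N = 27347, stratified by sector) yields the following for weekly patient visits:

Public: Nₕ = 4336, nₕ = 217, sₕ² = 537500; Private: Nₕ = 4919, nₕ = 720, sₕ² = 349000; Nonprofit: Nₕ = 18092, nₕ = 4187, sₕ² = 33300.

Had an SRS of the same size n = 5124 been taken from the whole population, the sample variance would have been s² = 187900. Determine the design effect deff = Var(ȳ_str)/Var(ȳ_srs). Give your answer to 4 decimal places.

2.5241

Var(ȳ_str) = Σ Wₕ²(1−fₕ)sₕ²/nₕ with Wₕ = Nₕ/27347:
  Public: (4336/27347)²·(1−217/4336)·537500/217 = 59.153496
  Private: (4919/27347)²·(1−720/4919)·349000/720 = 13.3874
  Nonprofit: (18092/27347)²·(1−4187/18092)·33300/4187 = 2.675343
  → Var(ȳ_str) = 75.216239.
Var(ȳ_srs) = (1 − 5124/27347)·187900/5124 = 29.799615.
deff = 75.216239 / 29.799615 = 2.5241.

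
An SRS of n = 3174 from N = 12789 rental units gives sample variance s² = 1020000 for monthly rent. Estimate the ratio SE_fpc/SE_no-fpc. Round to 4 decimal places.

f = n/N = 3174/12789 = 0.24818203.
SE_no-fpc = √(s²/n) = 17.926546; SE_fpc = √((1−f)s²/n) = 15.543649.
Ratio = √(1−f) = 0.86707437.

0.8671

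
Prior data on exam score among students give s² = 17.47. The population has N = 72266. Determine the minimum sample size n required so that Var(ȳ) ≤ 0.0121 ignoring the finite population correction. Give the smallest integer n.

1444

Without fpc, n₀ = s²/D = 17.47/0.0121 = 1443.8017.
Rounding up, n = 1444.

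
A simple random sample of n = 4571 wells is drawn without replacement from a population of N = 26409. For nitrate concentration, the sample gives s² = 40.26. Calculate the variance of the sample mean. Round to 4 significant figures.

0.007283

Under SRS without replacement, Var(ȳ) = (1 − f)·s²/n with f = n/N = 4571/26409 = 0.17308493.
Var(ȳ) = (1 − 0.17308493)·40.26/4571 = 0.82691507·0.0088077007 = 0.0072832204.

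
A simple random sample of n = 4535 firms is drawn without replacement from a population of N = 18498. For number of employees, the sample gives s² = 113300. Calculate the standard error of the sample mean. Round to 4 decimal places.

4.3426

Under SRS without replacement, Var(ȳ) = (1 − f)·s²/n with f = n/N = 4535/18498 = 0.24516164.
Var(ȳ) = (1 − 0.24516164)·113300/4535 = 0.75483836·24.983462 = 18.858475.
SE(ȳ) = √(18.858475) = 4.3426.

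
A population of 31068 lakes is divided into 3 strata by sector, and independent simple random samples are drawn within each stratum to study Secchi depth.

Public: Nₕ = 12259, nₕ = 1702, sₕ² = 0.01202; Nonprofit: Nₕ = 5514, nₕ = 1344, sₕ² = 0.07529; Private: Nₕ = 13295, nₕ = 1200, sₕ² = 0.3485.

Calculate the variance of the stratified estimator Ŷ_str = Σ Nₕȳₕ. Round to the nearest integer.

Var(Ŷ_str) = Σₕ Nₕ²(1 − fₕ)sₕ²/nₕ.
Public: 12259²·(1 − 1702/12259)·0.01202/1702 = 913.98797.
Nonprofit: 5514²·(1 − 1344/5514)·0.07529/1344 = 1288.0741.
Private: 13295²·(1 − 1200/13295)·0.3485/1200 = 46699.879.
Sum = 48901.941.

48902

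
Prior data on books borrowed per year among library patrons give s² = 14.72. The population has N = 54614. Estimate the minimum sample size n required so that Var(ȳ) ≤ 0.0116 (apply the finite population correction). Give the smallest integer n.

Without fpc, n₀ = s²/D = 14.72/0.0116 = 1268.9655.
With fpc, (1 − n/N)·s²/n ≤ D requires n ≥ n₀/(1 + n₀/N) = 1268.9655/(1 + 1268.9655/54614) = 1240.1504.
Rounding up, n = 1241.

1241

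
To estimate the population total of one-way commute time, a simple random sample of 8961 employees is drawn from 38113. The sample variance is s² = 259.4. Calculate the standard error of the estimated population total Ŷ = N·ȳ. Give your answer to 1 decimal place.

5671.2

Var(Ŷ) = N²·Var(ȳ) = N²·(1 − n/N)·s²/n.
f = 8961/38113 = 0.23511663; Var(ȳ) = 0.76488337·259.4/8961 = 0.022141585.
Var(Ŷ) = 38113² · 0.022141585 = 3.2162883 × 10^7.
SE(Ŷ) = √(3.2162883 × 10^7) = 5671.2.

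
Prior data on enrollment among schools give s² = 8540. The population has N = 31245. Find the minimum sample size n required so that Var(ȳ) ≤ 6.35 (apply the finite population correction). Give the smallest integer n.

Without fpc, n₀ = s²/D = 8540/6.35 = 1344.8819.
With fpc, (1 − n/N)·s²/n ≤ D requires n ≥ n₀/(1 + n₀/N) = 1344.8819/(1 + 1344.8819/31245) = 1289.3829.
Rounding up, n = 1290.

1290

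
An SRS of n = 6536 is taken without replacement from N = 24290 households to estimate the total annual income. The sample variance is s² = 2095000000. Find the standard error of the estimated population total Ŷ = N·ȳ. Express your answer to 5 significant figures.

Var(Ŷ) = N²·Var(ȳ) = N²·(1 − n/N)·s²/n.
f = 6536/24290 = 0.26908193; Var(ȳ) = 0.73091807·2095000000/6536 = 234282.95.
Var(Ŷ) = 24290² · 234282.95 = 1.382279 × 10^14.
SE(Ŷ) = √(1.382279 × 10^14) = 1.1757 × 10^7.

1.1757 × 10^7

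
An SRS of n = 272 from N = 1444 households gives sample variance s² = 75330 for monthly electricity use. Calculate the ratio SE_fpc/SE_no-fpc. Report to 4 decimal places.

0.9009

f = n/N = 272/1444 = 0.18836565.
SE_no-fpc = √(s²/n) = 16.641771; SE_fpc = √((1−f)s²/n) = 14.992696.
Ratio = √(1−f) = 0.90090751.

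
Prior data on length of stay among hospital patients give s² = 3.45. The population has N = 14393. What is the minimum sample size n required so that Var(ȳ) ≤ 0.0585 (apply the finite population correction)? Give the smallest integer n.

59

Without fpc, n₀ = s²/D = 3.45/0.0585 = 58.9744.
With fpc, (1 − n/N)·s²/n ≤ D requires n ≥ n₀/(1 + n₀/N) = 58.9744/(1 + 58.9744/14393) = 58.7337.
Rounding up, n = 59.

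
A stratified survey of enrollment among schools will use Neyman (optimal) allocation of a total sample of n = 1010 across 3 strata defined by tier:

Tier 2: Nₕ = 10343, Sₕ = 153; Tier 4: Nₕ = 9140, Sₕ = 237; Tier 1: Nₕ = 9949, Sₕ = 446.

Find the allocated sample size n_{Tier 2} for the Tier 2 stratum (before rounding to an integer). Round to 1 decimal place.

Neyman allocation: nₕ = n·NₕSₕ / Σⱼ NⱼSⱼ.
Σ NⱼSⱼ = 10343·153 + 9140·237 + 9949·446 = 8.185913 × 10^6.
n_{Tier 2} = 1010·10343·153 / (8.185913 × 10^6) = 195.3.

195.3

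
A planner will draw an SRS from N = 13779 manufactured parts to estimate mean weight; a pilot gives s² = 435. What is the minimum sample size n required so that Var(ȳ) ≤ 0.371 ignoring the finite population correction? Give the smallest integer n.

1173

Without fpc, n₀ = s²/D = 435/0.371 = 1172.5067.
Rounding up, n = 1173.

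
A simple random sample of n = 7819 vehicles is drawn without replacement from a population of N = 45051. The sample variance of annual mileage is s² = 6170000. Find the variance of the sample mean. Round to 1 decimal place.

Under SRS without replacement, Var(ȳ) = (1 − f)·s²/n with f = n/N = 7819/45051 = 0.17355886.
Var(ȳ) = (1 − 0.17355886)·6170000/7819 = 0.82644114·789.10347 = 652.14757.

652.1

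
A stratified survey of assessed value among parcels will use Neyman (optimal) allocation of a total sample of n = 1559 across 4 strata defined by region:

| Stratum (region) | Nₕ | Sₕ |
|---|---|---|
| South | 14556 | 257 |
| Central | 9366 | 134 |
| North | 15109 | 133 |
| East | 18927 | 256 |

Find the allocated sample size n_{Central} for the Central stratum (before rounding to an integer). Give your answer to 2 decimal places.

Neyman allocation: nₕ = n·NₕSₕ / Σⱼ NⱼSⱼ.
Σ NⱼSⱼ = 14556·257 + 9366·134 + 15109·133 + 18927·256 = 1.1850745 × 10^7.
n_{Central} = 1559·9366·134 / (1.1850745 × 10^7) = 165.10.

165.10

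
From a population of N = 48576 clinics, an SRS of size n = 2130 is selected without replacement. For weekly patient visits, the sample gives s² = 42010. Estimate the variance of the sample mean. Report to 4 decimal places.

18.8582

Under SRS without replacement, Var(ȳ) = (1 − f)·s²/n with f = n/N = 2130/48576 = 0.04384881.
Var(ȳ) = (1 − 0.04384881)·42010/2130 = 0.95615119·19.723005 = 18.858174.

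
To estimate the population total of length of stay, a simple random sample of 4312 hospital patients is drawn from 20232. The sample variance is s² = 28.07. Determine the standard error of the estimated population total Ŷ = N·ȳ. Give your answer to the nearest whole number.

Var(Ŷ) = N²·Var(ȳ) = N²·(1 − n/N)·s²/n.
f = 4312/20232 = 0.21312772; Var(ȳ) = 0.78687228·28.07/4312 = 0.0051223342.
Var(Ŷ) = 20232² · 0.0051223342 = 2.0967446 × 10^6.
SE(Ŷ) = √(2.0967446 × 10^6) = 1448.

1448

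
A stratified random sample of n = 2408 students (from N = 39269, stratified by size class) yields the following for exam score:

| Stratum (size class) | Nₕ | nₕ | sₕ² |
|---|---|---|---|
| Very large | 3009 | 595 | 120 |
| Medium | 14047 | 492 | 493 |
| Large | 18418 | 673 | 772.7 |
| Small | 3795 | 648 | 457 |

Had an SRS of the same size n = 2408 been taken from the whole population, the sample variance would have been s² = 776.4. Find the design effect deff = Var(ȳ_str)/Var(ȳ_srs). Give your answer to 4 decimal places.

1.2340

Var(ȳ_str) = Σ Wₕ²(1−fₕ)sₕ²/nₕ with Wₕ = Nₕ/39269:
  Very large: (3009/39269)²·(1−595/3009)·120/595 = 9.5000097 × 10^-4
  Medium: (14047/39269)²·(1−492/14047)·493/492 = 0.12372721
  Large: (18418/39269)²·(1−673/18418)·772.7/673 = 0.24334063
  Small: (3795/39269)²·(1−648/3795)·457/648 = 0.0054619791
  → Var(ȳ_str) = 0.37347982.
Var(ȳ_srs) = (1 − 2408/39269)·776.4/2408 = 0.30265393.
deff = 0.37347982 / 0.30265393 = 1.2340.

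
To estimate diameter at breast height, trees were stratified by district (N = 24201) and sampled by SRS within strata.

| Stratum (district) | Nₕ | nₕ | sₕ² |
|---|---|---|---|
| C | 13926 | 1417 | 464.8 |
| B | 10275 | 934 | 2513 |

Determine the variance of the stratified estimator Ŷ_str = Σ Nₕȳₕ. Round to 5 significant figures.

3.1538 × 10^8

Var(Ŷ_str) = Σₕ Nₕ²(1 − fₕ)sₕ²/nₕ.
C: 13926²·(1 − 1417/13926)·464.8/1417 = 5.714066 × 10^7.
B: 10275²·(1 − 934/10275)·2513/934 = 2.582384 × 10^8.
Sum = 3.1537906 × 10^8.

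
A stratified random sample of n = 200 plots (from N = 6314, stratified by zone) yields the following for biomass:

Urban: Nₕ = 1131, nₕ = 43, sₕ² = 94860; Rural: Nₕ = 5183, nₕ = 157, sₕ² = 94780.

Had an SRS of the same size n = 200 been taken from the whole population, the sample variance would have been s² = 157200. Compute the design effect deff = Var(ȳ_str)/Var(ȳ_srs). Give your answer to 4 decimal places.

Var(ȳ_str) = Σ Wₕ²(1−fₕ)sₕ²/nₕ with Wₕ = Nₕ/6314:
  Urban: (1131/6314)²·(1−43/1131)·94860/43 = 68.092144
  Rural: (5183/6314)²·(1−157/5183)·94780/157 = 394.46783
  → Var(ȳ_str) = 462.55997.
Var(ȳ_srs) = (1 − 200/6314)·157200/200 = 761.10295.
deff = 462.55997 / 761.10295 = 0.6077.

0.6077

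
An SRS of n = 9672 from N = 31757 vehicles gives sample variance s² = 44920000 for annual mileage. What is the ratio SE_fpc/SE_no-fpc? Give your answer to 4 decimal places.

f = n/N = 9672/31757 = 0.30456277.
SE_no-fpc = √(s²/n) = 68.149352; SE_fpc = √((1−f)s²/n) = 56.831707.
Ratio = √(1−f) = 0.83392879.

0.8339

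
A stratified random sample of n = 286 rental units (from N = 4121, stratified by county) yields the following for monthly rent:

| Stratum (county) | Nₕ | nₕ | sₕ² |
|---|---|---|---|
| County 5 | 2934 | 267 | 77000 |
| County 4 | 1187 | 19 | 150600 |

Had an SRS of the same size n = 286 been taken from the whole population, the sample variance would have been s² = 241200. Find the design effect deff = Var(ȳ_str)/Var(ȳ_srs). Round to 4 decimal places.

0.9938

Var(ȳ_str) = Σ Wₕ²(1−fₕ)sₕ²/nₕ with Wₕ = Nₕ/4121:
  County 5: (2934/4121)²·(1−267/2934)·77000/267 = 132.87931
  County 4: (1187/4121)²·(1−19/1187)·150600/19 = 647.08257
  → Var(ȳ_str) = 779.96188.
Var(ȳ_srs) = (1 − 286/4121)·241200/286 = 784.82716.
deff = 779.96188 / 784.82716 = 0.9938.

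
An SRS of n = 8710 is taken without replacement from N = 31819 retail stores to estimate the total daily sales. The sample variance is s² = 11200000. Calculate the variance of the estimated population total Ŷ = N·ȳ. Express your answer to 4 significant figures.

Var(Ŷ) = N²·Var(ȳ) = N²·(1 − n/N)·s²/n.
f = 8710/31819 = 0.27373582; Var(ȳ) = 0.72626418·11200000/8710 = 933.88735.
Var(Ŷ) = 31819² · 933.88735 = 9.4551309 × 10^11.

9.455 × 10^11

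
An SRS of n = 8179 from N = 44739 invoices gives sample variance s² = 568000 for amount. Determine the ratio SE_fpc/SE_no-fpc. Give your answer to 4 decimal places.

f = n/N = 8179/44739 = 0.18281589.
SE_no-fpc = √(s²/n) = 8.3334352; SE_fpc = √((1−f)s²/n) = 7.5332785.
Ratio = √(1−f) = 0.90398236.

0.9040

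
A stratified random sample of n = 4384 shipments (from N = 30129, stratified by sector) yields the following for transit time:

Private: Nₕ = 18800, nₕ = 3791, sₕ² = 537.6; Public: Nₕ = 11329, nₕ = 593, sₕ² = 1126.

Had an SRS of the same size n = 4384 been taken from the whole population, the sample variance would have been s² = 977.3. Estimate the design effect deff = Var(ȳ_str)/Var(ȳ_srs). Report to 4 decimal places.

Var(ȳ_str) = Σ Wₕ²(1−fₕ)sₕ²/nₕ with Wₕ = Nₕ/30129:
  Private: (18800/30129)²·(1−3791/18800)·537.6/3791 = 0.044080412
  Public: (11329/30129)²·(1−593/11329)·1126/593 = 0.2544183
  → Var(ȳ_str) = 0.29849871.
Var(ȳ_srs) = (1 − 4384/30129)·977.3/4384 = 0.19048708.
deff = 0.29849871 / 0.19048708 = 1.5670.

1.5670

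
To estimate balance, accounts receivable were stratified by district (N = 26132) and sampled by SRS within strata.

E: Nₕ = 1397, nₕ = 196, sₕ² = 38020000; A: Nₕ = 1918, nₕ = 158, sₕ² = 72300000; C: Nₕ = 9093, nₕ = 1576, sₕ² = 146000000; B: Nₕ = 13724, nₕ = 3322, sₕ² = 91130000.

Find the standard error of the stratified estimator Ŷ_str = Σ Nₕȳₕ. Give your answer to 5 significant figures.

Var(Ŷ_str) = Σₕ Nₕ²(1 − fₕ)sₕ²/nₕ.
E: 1397²·(1 − 196/1397)·38020000/196 = 3.2545838 × 10^11.
A: 1918²·(1 − 158/1918)·72300000/158 = 1.5446941 × 10^12.
C: 9093²·(1 − 1576/9093)·146000000/1576 = 6.332109 × 10^12.
B: 13724²·(1 − 3322/13724)·91130000/3322 = 3.9161498 × 10^12.
Sum = 1.2118411 × 10^13.
SE = √(1.2118411 × 10^13) = 3.4812 × 10^6.

3.4812 × 10^6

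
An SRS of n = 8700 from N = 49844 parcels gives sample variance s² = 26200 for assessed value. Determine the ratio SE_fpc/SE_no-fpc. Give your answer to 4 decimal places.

f = n/N = 8700/49844 = 0.17454458.
SE_no-fpc = √(s²/n) = 1.7353657; SE_fpc = √((1−f)s²/n) = 1.5766592.
Ratio = √(1−f) = 0.90854577.

0.9085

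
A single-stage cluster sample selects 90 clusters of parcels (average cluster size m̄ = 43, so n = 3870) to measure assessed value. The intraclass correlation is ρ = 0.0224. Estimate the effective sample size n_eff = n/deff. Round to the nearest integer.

1994

deff = 1 + (43 − 1)·0.0224 = 1 + 0.9408 = 1.9408.
n_eff = 3870 / 1.9408 = 1994.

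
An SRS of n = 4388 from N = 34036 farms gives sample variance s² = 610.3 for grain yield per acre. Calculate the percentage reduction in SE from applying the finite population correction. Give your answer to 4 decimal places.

f = n/N = 4388/34036 = 0.12892232.
SE_no-fpc = √(s²/n) = 0.37293949; SE_fpc = √((1−f)s²/n) = 0.34807018.
Ratio = √(1−f) = 0.93331542. Reduction = 100·(1 − 0.93331542) = 6.6685%.

6.6685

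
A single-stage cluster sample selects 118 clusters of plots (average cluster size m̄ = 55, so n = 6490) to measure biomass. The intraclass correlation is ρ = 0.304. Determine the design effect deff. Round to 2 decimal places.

deff = 1 + (55 − 1)·0.304 = 1 + 16.416 = 17.416.

17.42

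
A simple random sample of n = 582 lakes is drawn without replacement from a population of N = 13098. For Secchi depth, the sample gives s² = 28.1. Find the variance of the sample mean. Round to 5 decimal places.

0.04614

Under SRS without replacement, Var(ȳ) = (1 − f)·s²/n with f = n/N = 582/13098 = 0.04443426.
Var(ȳ) = (1 − 0.04443426)·28.1/582 = 0.95556574·0.048281787 = 0.046136421.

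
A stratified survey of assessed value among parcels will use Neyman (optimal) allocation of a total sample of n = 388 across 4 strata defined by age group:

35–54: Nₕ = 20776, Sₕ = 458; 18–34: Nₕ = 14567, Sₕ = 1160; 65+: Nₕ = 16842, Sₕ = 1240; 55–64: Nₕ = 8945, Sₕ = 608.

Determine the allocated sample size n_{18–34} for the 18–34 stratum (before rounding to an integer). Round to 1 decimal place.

Neyman allocation: nₕ = n·NₕSₕ / Σⱼ NⱼSⱼ.
Σ NⱼSⱼ = 20776·458 + 14567·1160 + 16842·1240 + 8945·608 = 5.2735768 × 10^7.
n_{18–34} = 388·14567·1160 / (5.2735768 × 10^7) = 124.3.

124.3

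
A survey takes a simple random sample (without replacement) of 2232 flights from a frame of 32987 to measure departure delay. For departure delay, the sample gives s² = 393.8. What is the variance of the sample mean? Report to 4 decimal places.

Under SRS without replacement, Var(ȳ) = (1 − f)·s²/n with f = n/N = 2232/32987 = 0.06766302.
Var(ȳ) = (1 − 0.06766302)·393.8/2232 = 0.93233698·0.17643369 = 0.16449566.

0.1645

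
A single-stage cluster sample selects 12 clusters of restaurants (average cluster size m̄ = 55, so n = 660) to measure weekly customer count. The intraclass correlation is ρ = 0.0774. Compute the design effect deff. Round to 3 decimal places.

5.180

deff = 1 + (55 − 1)·0.0774 = 1 + 4.1796 = 5.1796.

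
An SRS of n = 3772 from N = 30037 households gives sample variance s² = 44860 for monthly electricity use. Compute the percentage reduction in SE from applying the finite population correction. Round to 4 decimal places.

f = n/N = 3772/30037 = 0.12557845.
SE_no-fpc = √(s²/n) = 3.4486077; SE_fpc = √((1−f)s²/n) = 3.2248106.
Ratio = √(1−f) = 0.93510510. Reduction = 100·(1 − 0.93510510) = 6.4895%.

6.4895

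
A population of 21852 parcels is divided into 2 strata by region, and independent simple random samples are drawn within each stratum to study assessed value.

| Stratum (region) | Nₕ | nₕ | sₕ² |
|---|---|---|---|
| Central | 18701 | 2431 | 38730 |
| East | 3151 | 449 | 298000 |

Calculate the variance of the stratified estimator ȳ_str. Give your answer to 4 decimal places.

21.9853

Var(ȳ_str) = Σₕ Wₕ²(1 − fₕ)sₕ²/nₕ with Wₕ = Nₕ/N, N = 21852.
Central: Wₕ = 0.85580267; term = 0.85580267²·(1 − 0.12999305)·38730/2431 = 10.151554.
East: Wₕ = 0.14419733; term = 0.14419733²·(1 − 0.14249445)·298000/449 = 11.83372.
Sum = 21.985274.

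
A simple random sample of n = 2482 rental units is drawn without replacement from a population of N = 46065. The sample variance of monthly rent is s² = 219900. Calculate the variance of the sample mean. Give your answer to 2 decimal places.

Under SRS without replacement, Var(ȳ) = (1 − f)·s²/n with f = n/N = 2482/46065 = 0.05388039.
Var(ȳ) = (1 − 0.05388039)·219900/2482 = 0.94611961·88.597905 = 83.824216.

83.82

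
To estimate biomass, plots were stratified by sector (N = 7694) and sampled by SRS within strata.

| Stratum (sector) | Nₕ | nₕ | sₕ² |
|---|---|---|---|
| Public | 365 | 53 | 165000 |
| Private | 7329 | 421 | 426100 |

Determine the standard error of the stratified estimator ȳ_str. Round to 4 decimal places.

Var(ȳ_str) = Σₕ Wₕ²(1 − fₕ)sₕ²/nₕ with Wₕ = Nₕ/N, N = 7694.
Public: Wₕ = 0.04743956; term = 0.04743956²·(1 − 0.14520548)·165000/53 = 5.9889566.
Private: Wₕ = 0.95256044; term = 0.95256044²·(1 − 0.05744303)·426100/421 = 865.60972.
Sum = 871.59868.
SE = √(871.59868) = 29.5229.

29.5229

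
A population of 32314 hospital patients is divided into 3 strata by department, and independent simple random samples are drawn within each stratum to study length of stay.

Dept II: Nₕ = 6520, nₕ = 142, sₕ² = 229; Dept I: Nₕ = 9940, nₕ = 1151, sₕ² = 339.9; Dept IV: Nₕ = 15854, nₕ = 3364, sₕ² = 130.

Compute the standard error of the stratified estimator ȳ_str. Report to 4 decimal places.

0.3103

Var(ȳ_str) = Σₕ Wₕ²(1 − fₕ)sₕ²/nₕ with Wₕ = Nₕ/N, N = 32314.
Dept II: Wₕ = 0.20177013; term = 0.20177013²·(1 − 0.02177914)·229/142 = 0.064224068.
Dept I: Wₕ = 0.30760661; term = 0.30760661²·(1 − 0.11579477)·339.9/1151 = 0.024707013.
Dept IV: Wₕ = 0.49062326; term = 0.49062326²·(1 − 0.21218620)·130/3364 = 0.0073283671.
Sum = 0.096259448.
SE = √(0.096259448) = 0.3103.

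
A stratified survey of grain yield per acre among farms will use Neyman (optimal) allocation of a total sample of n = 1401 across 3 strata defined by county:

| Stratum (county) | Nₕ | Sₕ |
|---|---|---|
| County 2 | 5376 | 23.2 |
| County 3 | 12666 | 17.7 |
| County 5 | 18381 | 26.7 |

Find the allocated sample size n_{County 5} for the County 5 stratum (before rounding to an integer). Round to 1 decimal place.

818.8

Neyman allocation: nₕ = n·NₕSₕ / Σⱼ NⱼSⱼ.
Σ NⱼSⱼ = 5376·23.2 + 12666·17.7 + 18381·26.7 = 839684.1.
n_{County 5} = 1401·18381·26.7 / 839684.1 = 818.8.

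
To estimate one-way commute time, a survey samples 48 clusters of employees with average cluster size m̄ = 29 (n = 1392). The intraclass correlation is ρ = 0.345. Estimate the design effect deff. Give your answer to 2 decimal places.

10.66

deff = 1 + (29 − 1)·0.345 = 1 + 9.66 = 10.66.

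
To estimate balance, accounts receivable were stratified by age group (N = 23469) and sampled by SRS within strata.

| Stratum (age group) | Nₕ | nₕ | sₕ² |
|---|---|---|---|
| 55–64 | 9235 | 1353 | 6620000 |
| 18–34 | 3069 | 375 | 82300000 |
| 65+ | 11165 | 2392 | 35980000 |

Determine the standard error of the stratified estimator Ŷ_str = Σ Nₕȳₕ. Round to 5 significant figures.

1.9089 × 10^6

Var(Ŷ_str) = Σₕ Nₕ²(1 − fₕ)sₕ²/nₕ.
55–64: 9235²·(1 − 1353/9235)·6620000/1353 = 3.5615047 × 10^11.
18–34: 3069²·(1 − 375/3069)·82300000/375 = 1.8145254 × 10^12.
65+: 11165²·(1 − 2392/11165)·35980000/2392 = 1.4733531 × 10^12.
Sum = 3.644029 × 10^12.
SE = √(3.644029 × 10^12) = 1.9089 × 10^6.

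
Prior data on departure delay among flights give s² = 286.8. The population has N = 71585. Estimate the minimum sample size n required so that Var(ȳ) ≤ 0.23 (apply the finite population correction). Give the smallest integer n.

1226

Without fpc, n₀ = s²/D = 286.8/0.23 = 1246.9565.
With fpc, (1 − n/N)·s²/n ≤ D requires n ≥ n₀/(1 + n₀/N) = 1246.9565/(1 + 1246.9565/71585) = 1225.6073.
Rounding up, n = 1226.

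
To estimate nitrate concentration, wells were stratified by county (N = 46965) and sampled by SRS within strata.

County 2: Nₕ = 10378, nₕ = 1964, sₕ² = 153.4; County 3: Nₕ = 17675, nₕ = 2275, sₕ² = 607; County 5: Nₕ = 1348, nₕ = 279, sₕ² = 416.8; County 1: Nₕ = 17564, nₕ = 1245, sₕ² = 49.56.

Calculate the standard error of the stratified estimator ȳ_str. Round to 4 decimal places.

0.2053

Var(ȳ_str) = Σₕ Wₕ²(1 − fₕ)sₕ²/nₕ with Wₕ = Nₕ/N, N = 46965.
County 2: Wₕ = 0.22097307; term = 0.22097307²·(1 − 0.18924648)·153.4/1964 = 0.0030920848.
County 3: Wₕ = 0.37634409; term = 0.37634409²·(1 − 0.12871287)·607/2275 = 0.032925985.
County 5: Wₕ = 0.02870223; term = 0.02870223²·(1 − 0.20697329)·416.8/279 = 9.7598345 × 10^-4.
County 1: Wₕ = 0.37398062; term = 0.37398062²·(1 − 0.07088363)·49.56/1245 = 0.0051728545.
Sum = 0.042166908.
SE = √(0.042166908) = 0.2053.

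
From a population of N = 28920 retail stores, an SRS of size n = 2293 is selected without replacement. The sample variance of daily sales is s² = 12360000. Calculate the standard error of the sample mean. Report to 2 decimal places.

70.45

Under SRS without replacement, Var(ȳ) = (1 − f)·s²/n with f = n/N = 2293/28920 = 0.07928769.
Var(ȳ) = (1 − 0.07928769)·12360000/2293 = 0.92071231·5390.3184 = 4962.9325.
SE(ȳ) = √(4962.9325) = 70.45.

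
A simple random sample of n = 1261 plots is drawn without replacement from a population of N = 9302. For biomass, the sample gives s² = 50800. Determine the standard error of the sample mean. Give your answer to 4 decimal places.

5.9012

Under SRS without replacement, Var(ȳ) = (1 − f)·s²/n with f = n/N = 1261/9302 = 0.13556224.
Var(ȳ) = (1 − 0.13556224)·50800/1261 = 0.86443776·40.285488 = 34.824297.
SE(ȳ) = √(34.824297) = 5.9012.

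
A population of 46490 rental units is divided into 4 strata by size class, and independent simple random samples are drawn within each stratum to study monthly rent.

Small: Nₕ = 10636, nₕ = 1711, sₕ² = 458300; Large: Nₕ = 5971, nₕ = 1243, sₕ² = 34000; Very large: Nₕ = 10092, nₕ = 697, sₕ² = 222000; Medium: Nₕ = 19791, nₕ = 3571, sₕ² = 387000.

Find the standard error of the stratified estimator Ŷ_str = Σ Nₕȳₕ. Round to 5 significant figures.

Var(Ŷ_str) = Σₕ Nₕ²(1 − fₕ)sₕ²/nₕ.
Small: 10636²·(1 − 1711/10636)·458300/1711 = 2.5426489 × 10^10.
Large: 5971²·(1 − 1243/5971)·34000/1243 = 7.722045 × 10^8.
Very large: 10092²·(1 − 697/10092)·222000/697 = 3.0199115 × 10^10.
Medium: 19791²·(1 − 3571/19791)·387000/3571 = 3.478882 × 10^10.
Sum = 9.1186629 × 10^10.
SE = √(9.1186629 × 10^10) = 301970.

301970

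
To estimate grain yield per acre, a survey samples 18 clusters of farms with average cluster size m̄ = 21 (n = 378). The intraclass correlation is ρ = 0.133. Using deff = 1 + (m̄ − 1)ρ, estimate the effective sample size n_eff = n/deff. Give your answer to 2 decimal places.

deff = 1 + (21 − 1)·0.133 = 1 + 2.66 = 3.66.
n_eff = 378 / 3.66 = 103.28.

103.28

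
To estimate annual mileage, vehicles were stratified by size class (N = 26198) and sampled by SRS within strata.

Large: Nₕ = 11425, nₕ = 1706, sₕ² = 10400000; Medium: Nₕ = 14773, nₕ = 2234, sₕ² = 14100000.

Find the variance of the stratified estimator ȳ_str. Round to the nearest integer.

Var(ȳ_str) = Σₕ Wₕ²(1 − fₕ)sₕ²/nₕ with Wₕ = Nₕ/N, N = 26198.
Large: Wₕ = 0.43610199; term = 0.43610199²·(1 − 0.14932166)·10400000/1706 = 986.27001.
Medium: Wₕ = 0.56389801; term = 0.56389801²·(1 − 0.15122182)·14100000/2234 = 1703.4574.
Sum = 2689.7274.

2690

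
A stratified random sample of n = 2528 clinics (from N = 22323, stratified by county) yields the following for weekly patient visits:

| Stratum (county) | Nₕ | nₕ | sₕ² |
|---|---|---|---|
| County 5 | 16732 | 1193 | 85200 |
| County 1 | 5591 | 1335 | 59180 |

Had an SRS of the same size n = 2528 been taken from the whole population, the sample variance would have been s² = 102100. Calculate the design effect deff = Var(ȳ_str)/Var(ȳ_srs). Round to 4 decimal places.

1.0995

Var(ȳ_str) = Σ Wₕ²(1−fₕ)sₕ²/nₕ with Wₕ = Nₕ/22323:
  County 5: (16732/22323)²·(1−1193/16732)·85200/1193 = 37.261896
  County 1: (5591/22323)²·(1−1335/5591)·59180/1335 = 2.1167993
  → Var(ȳ_str) = 39.378695.
Var(ȳ_srs) = (1 − 2528/22323)·102100/2528 = 35.8139.
deff = 39.378695 / 35.8139 = 1.0995.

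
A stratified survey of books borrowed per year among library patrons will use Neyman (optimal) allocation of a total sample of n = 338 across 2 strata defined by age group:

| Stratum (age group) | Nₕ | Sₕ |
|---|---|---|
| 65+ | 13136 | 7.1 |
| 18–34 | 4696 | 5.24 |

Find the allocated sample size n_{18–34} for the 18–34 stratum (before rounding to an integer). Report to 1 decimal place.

Neyman allocation: nₕ = n·NₕSₕ / Σⱼ NⱼSⱼ.
Σ NⱼSⱼ = 13136·7.1 + 4696·5.24 = 117872.64.
n_{18–34} = 338·4696·5.24 / 117872.64 = 70.6.

70.6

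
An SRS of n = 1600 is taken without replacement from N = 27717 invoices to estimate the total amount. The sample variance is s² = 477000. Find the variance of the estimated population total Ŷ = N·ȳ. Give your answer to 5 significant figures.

Var(Ŷ) = N²·Var(ȳ) = N²·(1 − n/N)·s²/n.
f = 1600/27717 = 0.05772631; Var(ȳ) = 0.94227369·477000/1600 = 280.91535.
Var(Ŷ) = 27717² · 280.91535 = 2.1580819 × 10^11.

2.1581 × 10^11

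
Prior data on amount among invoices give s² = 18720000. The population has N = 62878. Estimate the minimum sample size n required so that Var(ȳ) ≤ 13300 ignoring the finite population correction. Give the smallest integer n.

Without fpc, n₀ = s²/D = 18720000/13300 = 1407.5188.
Rounding up, n = 1408.

1408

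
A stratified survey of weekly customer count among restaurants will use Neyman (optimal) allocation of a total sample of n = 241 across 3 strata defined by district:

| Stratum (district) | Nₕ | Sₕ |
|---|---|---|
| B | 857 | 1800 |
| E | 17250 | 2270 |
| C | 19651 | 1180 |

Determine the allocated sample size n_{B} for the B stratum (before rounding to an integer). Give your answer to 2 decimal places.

5.82

Neyman allocation: nₕ = n·NₕSₕ / Σⱼ NⱼSⱼ.
Σ NⱼSⱼ = 857·1800 + 17250·2270 + 19651·1180 = 6.388828 × 10^7.
n_{B} = 241·857·1800 / (6.388828 × 10^7) = 5.82.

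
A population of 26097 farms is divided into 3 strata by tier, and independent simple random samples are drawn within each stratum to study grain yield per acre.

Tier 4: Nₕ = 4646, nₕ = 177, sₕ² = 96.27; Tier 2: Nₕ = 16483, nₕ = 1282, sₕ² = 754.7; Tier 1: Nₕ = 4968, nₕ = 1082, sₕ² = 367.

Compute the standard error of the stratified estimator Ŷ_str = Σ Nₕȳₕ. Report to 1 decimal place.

12858.5

Var(Ŷ_str) = Σₕ Nₕ²(1 − fₕ)sₕ²/nₕ.
Tier 4: 4646²·(1 − 177/4646)·96.27/177 = 1.1292946 × 10^7.
Tier 2: 16483²·(1 − 1282/16483)·754.7/1282 = 1.4750092 × 10^8.
Tier 1: 4968²·(1 − 1082/4968)·367/1082 = 6.5482189 × 10^6.
Sum = 1.6534208 × 10^8.
SE = √(1.6534208 × 10^8) = 12858.5.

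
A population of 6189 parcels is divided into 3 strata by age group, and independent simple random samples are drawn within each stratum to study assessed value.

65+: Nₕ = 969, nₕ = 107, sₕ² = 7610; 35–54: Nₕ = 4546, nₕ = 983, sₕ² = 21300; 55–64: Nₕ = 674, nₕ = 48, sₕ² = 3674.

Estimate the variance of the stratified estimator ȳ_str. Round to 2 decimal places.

11.56

Var(ȳ_str) = Σₕ Wₕ²(1 − fₕ)sₕ²/nₕ with Wₕ = Nₕ/N, N = 6189.
65+: Wₕ = 0.15656810; term = 0.15656810²·(1 − 0.11042312)·7610/107 = 1.5509256.
35–54: Wₕ = 0.73452900; term = 0.73452900²·(1 − 0.21623405)·21300/983 = 9.1628457.
55–64: Wₕ = 0.10890289; term = 0.10890289²·(1 − 0.07121662)·3674/48 = 0.84312347.
Sum = 11.556895.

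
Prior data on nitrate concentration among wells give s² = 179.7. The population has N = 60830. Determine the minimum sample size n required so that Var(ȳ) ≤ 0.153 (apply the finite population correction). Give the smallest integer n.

Without fpc, n₀ = s²/D = 179.7/0.153 = 1174.5098.
With fpc, (1 − n/N)·s²/n ≤ D requires n ≥ n₀/(1 + n₀/N) = 1174.5098/(1 + 1174.5098/60830) = 1152.2618.
Rounding up, n = 1153.

1153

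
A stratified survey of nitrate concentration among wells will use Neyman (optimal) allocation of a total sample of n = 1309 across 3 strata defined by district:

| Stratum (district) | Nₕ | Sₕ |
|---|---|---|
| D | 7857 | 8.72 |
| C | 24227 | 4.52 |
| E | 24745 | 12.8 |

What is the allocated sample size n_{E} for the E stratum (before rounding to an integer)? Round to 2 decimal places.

838.01

Neyman allocation: nₕ = n·NₕSₕ / Σⱼ NⱼSⱼ.
Σ NⱼSⱼ = 7857·8.72 + 24227·4.52 + 24745·12.8 = 494755.08.
n_{E} = 1309·24745·12.8 / 494755.08 = 838.01.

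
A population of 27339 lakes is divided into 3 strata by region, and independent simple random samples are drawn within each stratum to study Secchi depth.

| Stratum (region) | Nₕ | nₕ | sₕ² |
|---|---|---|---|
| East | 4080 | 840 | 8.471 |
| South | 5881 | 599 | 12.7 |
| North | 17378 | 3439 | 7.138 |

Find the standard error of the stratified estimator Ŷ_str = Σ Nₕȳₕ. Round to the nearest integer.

1138

Var(Ŷ_str) = Σₕ Nₕ²(1 − fₕ)sₕ²/nₕ.
East: 4080²·(1 − 840/4080)·8.471/840 = 133309.34.
South: 5881²·(1 − 599/5881)·12.7/599 = 658607.2.
North: 17378²·(1 − 3439/17378)·7.138/3439 = 502777.44.
Sum = 1.294694 × 10^6.
SE = √(1.294694 × 10^6) = 1138.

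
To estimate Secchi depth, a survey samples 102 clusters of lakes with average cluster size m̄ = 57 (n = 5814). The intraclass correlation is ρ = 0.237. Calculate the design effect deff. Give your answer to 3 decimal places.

14.272

deff = 1 + (57 − 1)·0.237 = 1 + 13.272 = 14.272.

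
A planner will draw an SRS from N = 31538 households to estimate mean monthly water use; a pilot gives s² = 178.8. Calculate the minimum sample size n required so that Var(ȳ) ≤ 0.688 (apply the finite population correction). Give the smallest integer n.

258

Without fpc, n₀ = s²/D = 178.8/0.688 = 259.8837.
With fpc, (1 − n/N)·s²/n ≤ D requires n ≥ n₀/(1 + n₀/N) = 259.8837/(1 + 259.8837/31538) = 257.7597.
Rounding up, n = 258.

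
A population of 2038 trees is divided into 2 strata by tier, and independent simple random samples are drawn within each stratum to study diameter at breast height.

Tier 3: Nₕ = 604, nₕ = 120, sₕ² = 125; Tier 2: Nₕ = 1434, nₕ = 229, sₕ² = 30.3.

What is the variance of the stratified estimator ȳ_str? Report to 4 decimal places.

0.1284

Var(ȳ_str) = Σₕ Wₕ²(1 − fₕ)sₕ²/nₕ with Wₕ = Nₕ/N, N = 2038.
Tier 3: Wₕ = 0.29636899; term = 0.29636899²·(1 − 0.19867550)·125/120 = 0.073316666.
Tier 2: Wₕ = 0.70363101; term = 0.70363101²·(1 − 0.15969317)·30.3/229 = 0.055047169.
Sum = 0.12836384.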